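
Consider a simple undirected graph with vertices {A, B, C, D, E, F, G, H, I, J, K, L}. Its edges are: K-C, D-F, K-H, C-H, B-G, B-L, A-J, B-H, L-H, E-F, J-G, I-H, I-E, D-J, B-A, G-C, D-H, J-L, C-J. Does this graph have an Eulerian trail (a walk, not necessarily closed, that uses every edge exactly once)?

No

Degrees: A:2, B:4, C:4, D:3, E:2, F:2, G:3, H:6, I:2, J:5, K:2, L:3
Odd-degree vertices: D, G, J, L (4 total).
With 4 odd-degree vertices (more than two), no single trail can use every edge.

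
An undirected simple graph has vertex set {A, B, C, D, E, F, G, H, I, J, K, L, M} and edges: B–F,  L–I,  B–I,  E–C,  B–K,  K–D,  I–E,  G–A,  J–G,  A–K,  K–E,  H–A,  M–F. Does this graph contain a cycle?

Yes

The graph has 13 vertices, 13 edges, and 1 connected component.
One cycle is K-E-I-B-K.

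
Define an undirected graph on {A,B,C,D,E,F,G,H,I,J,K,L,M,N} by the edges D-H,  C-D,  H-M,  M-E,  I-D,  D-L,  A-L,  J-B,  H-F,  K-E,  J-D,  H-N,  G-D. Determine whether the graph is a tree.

Yes

The graph has 14 vertices and 13 edges.
It is connected with exactly 13 edges, hence acyclic — it is a tree.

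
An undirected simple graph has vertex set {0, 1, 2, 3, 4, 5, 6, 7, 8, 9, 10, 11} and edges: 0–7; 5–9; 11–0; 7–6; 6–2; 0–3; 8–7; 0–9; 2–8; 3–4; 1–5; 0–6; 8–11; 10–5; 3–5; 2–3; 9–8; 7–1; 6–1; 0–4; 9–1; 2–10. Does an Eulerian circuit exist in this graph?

Degrees: 0:6, 1:4, 2:4, 3:4, 4:2, 5:4, 6:4, 7:4, 8:4, 9:4, 10:2, 11:2
Every vertex has even degree and the edges form a single connected piece, so an Eulerian circuit exists.

Yes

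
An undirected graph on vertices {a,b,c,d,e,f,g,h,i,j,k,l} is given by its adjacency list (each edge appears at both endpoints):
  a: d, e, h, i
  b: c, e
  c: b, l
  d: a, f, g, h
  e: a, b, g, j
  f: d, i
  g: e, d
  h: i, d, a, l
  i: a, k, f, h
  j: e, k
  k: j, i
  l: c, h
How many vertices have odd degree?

0

Degrees: a:4, b:2, c:2, d:4, e:4, f:2, g:2, h:4, i:4, j:2, k:2, l:2
Odd-degree vertices: none.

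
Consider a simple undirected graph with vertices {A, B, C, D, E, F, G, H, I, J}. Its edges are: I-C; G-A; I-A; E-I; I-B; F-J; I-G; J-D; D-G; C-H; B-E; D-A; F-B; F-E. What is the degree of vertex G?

Neighbors of G: A, D, I.

3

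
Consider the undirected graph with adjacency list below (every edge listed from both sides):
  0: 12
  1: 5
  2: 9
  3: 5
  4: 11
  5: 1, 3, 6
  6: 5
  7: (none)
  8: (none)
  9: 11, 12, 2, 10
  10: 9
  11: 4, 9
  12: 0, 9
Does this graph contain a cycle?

No

|V| = 13, |E| = 9, number of components = 4.
A forest on 13 vertices with 4 components has exactly 9 edges, which matches — so no cycle.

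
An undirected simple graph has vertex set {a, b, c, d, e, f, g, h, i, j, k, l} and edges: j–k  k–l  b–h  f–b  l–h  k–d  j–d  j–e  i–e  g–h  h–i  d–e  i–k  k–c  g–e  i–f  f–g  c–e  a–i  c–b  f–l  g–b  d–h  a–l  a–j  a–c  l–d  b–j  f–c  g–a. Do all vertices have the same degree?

Degrees: a:5, b:5, c:5, d:5, e:5, f:5, g:5, h:5, i:5, j:5, k:5, l:5
Every vertex has degree 5, so the graph is 5-regular.

Yes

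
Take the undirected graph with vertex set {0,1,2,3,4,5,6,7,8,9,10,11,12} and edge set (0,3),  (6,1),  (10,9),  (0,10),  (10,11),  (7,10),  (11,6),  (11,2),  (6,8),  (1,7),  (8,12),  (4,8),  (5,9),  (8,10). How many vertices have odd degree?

Degrees: 0:2, 1:2, 2:1, 3:1, 4:1, 5:1, 6:3, 7:2, 8:4, 9:2, 10:5, 11:3, 12:1
Odd-degree vertices: 2, 3, 4, 5, 6, 10, 11, 12.

8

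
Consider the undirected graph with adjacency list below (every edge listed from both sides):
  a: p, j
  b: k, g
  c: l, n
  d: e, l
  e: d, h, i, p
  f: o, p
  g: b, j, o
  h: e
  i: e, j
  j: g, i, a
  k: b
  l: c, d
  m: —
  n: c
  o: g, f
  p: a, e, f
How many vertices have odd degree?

6

Degrees: a:2, b:2, c:2, d:2, e:4, f:2, g:3, h:1, i:2, j:3, k:1, l:2, m:0, n:1, o:2, p:3
Odd-degree vertices: g, h, j, k, n, p.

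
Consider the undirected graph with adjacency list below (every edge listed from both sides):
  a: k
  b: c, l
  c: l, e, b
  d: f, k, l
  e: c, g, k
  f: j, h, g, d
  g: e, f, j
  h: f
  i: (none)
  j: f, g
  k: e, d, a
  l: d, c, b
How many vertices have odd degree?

Degrees: a:1, b:2, c:3, d:3, e:3, f:4, g:3, h:1, i:0, j:2, k:3, l:3
Odd-degree vertices: a, c, d, e, g, h, k, l.

8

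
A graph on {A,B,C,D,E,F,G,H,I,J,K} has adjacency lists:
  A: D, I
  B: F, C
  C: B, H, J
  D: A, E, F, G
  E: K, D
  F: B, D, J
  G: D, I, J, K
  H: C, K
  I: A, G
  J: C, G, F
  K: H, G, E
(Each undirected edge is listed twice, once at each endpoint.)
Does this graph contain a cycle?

The graph has 11 vertices, 15 edges, and 1 connected component.
Since 15 > 11 - 1, a cycle must exist; for instance G-K-E-D-F-B-C-J-G.

Yes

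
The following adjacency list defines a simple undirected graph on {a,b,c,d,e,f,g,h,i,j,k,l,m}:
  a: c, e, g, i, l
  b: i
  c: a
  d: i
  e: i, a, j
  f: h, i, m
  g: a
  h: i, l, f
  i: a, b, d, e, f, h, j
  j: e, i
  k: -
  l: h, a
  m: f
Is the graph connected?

Component: {k}
Component: {a, b, c, d, e, f, g, h, i, j, l, m}
No edge joins these 2 groups, so the graph is disconnected.

No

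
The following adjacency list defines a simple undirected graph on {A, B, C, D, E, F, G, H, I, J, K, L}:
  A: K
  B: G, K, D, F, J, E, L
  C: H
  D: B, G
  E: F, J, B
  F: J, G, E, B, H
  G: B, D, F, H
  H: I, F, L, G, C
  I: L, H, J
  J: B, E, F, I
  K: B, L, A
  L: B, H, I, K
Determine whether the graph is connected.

A breadth-first search from A visits A, K, L, B, I, H, E, D, F, G, J, C — all 12 vertices — so the graph is connected.

Yes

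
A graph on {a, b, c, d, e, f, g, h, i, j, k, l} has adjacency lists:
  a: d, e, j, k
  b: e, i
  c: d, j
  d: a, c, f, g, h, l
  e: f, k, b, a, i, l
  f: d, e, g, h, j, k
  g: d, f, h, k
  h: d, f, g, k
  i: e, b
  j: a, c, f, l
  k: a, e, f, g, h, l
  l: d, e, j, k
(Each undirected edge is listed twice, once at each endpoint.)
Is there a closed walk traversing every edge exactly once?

Degrees: a:4, b:2, c:2, d:6, e:6, f:6, g:4, h:4, i:2, j:4, k:6, l:4
Every vertex has even degree and the edges form a single connected piece, so an Eulerian circuit exists.

Yes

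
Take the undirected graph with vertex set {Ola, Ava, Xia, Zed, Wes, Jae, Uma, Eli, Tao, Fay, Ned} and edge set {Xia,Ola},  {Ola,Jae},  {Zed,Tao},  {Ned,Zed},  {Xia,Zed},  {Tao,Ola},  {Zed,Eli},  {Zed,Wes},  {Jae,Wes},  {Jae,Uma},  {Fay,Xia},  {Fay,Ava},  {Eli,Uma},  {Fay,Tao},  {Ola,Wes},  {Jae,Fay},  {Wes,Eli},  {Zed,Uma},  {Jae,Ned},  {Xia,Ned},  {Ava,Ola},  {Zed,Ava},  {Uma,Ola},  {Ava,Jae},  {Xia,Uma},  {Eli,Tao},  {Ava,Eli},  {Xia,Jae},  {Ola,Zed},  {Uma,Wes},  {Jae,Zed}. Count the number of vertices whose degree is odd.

Degrees: Ola:7, Ava:5, Xia:6, Zed:9, Wes:5, Jae:8, Uma:6, Eli:5, Tao:4, Fay:4, Ned:3
Odd-degree vertices: Ola, Ava, Zed, Wes, Eli, Ned.

6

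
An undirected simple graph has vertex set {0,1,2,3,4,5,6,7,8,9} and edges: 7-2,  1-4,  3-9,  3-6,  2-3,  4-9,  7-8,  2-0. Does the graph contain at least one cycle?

No

|V| = 10, |E| = 8, number of components = 2.
A forest on 10 vertices with 2 components has exactly 8 edges, which matches — so no cycle.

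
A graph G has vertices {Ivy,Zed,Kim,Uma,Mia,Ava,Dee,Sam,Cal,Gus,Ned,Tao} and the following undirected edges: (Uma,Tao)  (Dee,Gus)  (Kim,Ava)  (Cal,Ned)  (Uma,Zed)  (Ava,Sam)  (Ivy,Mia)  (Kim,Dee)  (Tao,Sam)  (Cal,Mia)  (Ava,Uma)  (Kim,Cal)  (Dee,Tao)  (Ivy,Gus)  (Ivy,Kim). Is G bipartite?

The cycle Uma-Ava-Kim-Dee-Tao-Uma has length 5, which is odd, so the graph is not bipartite.

No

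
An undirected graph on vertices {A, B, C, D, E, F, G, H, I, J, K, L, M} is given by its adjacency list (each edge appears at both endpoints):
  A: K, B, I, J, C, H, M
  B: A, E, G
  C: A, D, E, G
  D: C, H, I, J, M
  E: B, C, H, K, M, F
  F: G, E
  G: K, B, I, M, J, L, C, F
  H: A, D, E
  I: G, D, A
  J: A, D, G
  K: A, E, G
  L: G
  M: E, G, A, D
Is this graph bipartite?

Color {B, C, F, H, I, J, K, L, M} black and {A, D, E, G} white. No edge joins two same-colored vertices, so the graph is bipartite.

Yes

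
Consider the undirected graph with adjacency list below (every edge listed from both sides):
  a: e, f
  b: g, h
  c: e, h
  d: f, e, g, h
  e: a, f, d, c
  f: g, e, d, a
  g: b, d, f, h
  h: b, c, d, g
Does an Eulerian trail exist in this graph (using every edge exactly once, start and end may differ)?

Degrees: a:2, b:2, c:2, d:4, e:4, f:4, g:4, h:4
Odd-degree vertices: none (0 total).
The non-isolated vertices are connected and exactly 0 have odd degree, so an Eulerian trail exists.

Yes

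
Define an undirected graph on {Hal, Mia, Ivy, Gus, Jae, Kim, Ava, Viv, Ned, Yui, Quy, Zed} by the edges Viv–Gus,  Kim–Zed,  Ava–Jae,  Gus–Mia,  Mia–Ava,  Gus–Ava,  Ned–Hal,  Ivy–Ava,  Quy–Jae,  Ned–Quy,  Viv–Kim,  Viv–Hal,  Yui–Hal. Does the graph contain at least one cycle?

The graph has 12 vertices, 13 edges, and 1 connected component.
One cycle is Hal-Ned-Quy-Jae-Ava-Gus-Viv-Hal.

Yes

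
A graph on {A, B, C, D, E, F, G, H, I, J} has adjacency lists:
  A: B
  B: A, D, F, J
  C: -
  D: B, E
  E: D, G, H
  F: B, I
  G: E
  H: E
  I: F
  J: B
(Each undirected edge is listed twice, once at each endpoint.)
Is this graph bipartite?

Yes

Partition the vertices as {B, C, E, I} vs {A, D, F, G, H, J}. Each listed edge has one endpoint in each part, so the graph is bipartite.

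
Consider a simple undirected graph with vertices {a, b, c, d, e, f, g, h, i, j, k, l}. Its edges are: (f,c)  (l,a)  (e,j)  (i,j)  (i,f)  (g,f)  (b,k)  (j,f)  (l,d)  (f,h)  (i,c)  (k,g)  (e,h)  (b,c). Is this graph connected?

Component: {a, d, l}
Component: {b, c, e, f, g, h, i, j, k}
There are 2 separate components, so the graph is not connected.

No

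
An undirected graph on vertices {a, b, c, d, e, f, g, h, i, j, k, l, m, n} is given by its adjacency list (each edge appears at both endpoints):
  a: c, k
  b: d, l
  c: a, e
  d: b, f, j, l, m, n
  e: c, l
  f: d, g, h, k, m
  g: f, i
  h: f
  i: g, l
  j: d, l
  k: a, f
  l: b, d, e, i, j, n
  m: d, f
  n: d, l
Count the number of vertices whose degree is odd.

2

Degrees: a:2, b:2, c:2, d:6, e:2, f:5, g:2, h:1, i:2, j:2, k:2, l:6, m:2, n:2
Odd-degree vertices: f, h.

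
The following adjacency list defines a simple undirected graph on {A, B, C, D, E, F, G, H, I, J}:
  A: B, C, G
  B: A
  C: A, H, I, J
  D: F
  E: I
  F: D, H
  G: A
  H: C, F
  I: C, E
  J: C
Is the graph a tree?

Yes

|V| = 10, |E| = 9.
It is connected with exactly 9 edges, hence acyclic — it is a tree.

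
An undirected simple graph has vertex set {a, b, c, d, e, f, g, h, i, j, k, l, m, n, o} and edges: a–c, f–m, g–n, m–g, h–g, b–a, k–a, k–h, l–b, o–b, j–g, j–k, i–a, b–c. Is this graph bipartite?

The cycle c-a-b-c has length 3, which is odd, so the graph is not bipartite.

No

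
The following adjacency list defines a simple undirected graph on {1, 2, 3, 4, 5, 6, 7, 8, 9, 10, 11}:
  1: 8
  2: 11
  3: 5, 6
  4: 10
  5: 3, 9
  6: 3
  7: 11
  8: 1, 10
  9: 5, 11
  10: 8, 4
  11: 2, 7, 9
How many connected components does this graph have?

2

Component: {1, 4, 8, 10}
Component: {2, 3, 5, 6, 7, 9, 11}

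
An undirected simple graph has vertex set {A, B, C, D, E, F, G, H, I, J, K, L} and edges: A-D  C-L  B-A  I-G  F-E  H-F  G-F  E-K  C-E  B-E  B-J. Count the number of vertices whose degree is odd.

8

Degrees: A:2, B:3, C:2, D:1, E:4, F:3, G:2, H:1, I:1, J:1, K:1, L:1
Odd-degree vertices: B, D, F, H, I, J, K, L.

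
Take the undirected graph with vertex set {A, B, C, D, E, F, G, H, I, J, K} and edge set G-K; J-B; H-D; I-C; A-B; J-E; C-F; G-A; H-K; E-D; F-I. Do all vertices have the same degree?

Yes

Degrees: A:2, B:2, C:2, D:2, E:2, F:2, G:2, H:2, I:2, J:2, K:2
Every vertex has degree 2, so the graph is 2-regular.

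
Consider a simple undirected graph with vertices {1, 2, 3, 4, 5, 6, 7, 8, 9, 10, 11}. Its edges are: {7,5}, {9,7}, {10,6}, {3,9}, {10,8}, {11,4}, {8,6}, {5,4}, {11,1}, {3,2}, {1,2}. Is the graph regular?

Yes

Degrees: 1:2, 2:2, 3:2, 4:2, 5:2, 6:2, 7:2, 8:2, 9:2, 10:2, 11:2
Every vertex has degree 2, so the graph is 2-regular.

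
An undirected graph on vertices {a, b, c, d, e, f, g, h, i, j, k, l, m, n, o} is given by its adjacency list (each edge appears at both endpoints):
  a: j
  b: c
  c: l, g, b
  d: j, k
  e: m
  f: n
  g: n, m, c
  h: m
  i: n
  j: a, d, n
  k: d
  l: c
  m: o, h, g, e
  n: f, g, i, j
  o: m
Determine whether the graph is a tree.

|V| = 15, |E| = 14.
Connected and |E| = |V| - 1, which characterizes a tree.

Yes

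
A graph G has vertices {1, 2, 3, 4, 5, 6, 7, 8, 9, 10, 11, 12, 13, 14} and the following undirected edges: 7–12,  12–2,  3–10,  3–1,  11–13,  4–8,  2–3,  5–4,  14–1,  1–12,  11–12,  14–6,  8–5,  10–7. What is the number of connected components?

Component: {9}
Component: {4, 5, 8}
Component: {1, 2, 3, 6, 7, 10, 11, 12, 13, 14}

3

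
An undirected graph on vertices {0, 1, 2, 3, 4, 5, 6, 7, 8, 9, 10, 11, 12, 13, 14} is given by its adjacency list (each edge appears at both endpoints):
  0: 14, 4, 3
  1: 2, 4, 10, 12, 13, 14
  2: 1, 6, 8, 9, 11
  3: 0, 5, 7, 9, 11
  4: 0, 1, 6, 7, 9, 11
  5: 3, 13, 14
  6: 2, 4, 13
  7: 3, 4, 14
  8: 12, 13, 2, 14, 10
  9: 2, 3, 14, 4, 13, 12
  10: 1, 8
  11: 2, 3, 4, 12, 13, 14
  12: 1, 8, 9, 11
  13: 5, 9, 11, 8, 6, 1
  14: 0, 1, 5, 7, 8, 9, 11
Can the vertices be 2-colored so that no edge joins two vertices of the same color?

Yes

A valid 2-coloring puts {2, 3, 4, 10, 12, 13, 14} on one side and {0, 1, 5, 6, 7, 8, 9, 11} on the other; every edge crosses between the two sides.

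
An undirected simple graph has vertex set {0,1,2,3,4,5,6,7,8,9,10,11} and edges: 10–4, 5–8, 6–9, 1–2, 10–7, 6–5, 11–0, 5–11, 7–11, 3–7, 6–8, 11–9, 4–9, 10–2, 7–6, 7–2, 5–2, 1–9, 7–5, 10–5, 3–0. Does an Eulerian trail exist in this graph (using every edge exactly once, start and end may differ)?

Degrees: 0:2, 1:2, 2:4, 3:2, 4:2, 5:6, 6:4, 7:6, 8:2, 9:4, 10:4, 11:4
Odd-degree vertices: none (0 total).
The non-isolated vertices are connected and exactly 0 have odd degree, so an Eulerian trail exists.

Yes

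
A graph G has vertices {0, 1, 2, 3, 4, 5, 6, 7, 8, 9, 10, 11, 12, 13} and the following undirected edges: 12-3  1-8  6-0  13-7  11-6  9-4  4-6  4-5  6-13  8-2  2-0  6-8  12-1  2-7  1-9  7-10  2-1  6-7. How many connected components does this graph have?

Component: {0, 1, 2, 3, 4, 5, 6, 7, 8, 9, 10, 11, 12, 13}

1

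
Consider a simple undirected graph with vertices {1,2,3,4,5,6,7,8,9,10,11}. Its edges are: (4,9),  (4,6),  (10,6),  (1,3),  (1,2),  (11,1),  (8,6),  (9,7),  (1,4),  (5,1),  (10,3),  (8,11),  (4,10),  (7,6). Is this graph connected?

Starting from 1 and exploring outward reaches every vertex (1, 4, 3, 5, 2, 11, 9, 6, 10, 8, 7); the graph is connected.

Yes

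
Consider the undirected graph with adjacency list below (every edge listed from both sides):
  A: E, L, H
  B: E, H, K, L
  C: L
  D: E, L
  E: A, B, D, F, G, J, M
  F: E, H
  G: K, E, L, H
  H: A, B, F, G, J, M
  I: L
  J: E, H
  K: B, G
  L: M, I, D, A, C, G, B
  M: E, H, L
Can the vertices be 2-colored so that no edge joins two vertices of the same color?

Yes

Color {E, H, K, L} black and {A, B, C, D, F, G, I, J, M} white. No edge joins two same-colored vertices, so the graph is bipartite.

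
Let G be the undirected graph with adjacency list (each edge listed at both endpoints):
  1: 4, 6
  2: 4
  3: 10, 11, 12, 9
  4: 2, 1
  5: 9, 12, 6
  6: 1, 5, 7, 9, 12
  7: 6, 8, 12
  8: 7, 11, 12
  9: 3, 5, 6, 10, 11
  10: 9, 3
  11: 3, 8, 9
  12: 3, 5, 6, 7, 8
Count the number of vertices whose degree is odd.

Degrees: 1:2, 2:1, 3:4, 4:2, 5:3, 6:5, 7:3, 8:3, 9:5, 10:2, 11:3, 12:5
Odd-degree vertices: 2, 5, 6, 7, 8, 9, 11, 12.

8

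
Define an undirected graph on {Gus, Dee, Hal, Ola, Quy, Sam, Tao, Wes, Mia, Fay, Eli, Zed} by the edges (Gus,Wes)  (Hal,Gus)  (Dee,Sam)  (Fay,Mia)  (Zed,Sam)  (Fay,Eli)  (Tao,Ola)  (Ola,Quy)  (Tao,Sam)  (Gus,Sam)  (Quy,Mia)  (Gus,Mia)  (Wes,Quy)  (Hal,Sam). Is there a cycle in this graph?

Yes

|V| = 12, |E| = 14, number of components = 1.
Since 14 > 12 - 1, a cycle must exist; for instance Gus-Mia-Quy-Ola-Tao-Sam-Gus.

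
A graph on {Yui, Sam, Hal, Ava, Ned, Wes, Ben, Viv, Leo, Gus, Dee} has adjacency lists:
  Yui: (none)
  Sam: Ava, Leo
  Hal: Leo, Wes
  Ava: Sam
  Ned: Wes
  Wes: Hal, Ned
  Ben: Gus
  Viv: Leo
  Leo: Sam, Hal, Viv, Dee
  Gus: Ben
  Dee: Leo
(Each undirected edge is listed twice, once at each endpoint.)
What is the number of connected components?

3

Component: {Yui}
Component: {Ben, Gus}
Component: {Sam, Hal, Ava, Ned, Wes, Viv, Leo, Dee}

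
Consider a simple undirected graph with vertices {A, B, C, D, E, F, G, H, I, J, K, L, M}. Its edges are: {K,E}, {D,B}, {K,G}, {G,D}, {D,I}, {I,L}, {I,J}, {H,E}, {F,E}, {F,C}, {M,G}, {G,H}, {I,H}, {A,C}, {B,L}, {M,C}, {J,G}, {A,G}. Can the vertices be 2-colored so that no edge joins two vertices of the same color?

A valid 2-coloring puts {B, C, E, G, I} on one side and {A, D, F, H, J, K, L, M} on the other; every edge crosses between the two sides.

Yes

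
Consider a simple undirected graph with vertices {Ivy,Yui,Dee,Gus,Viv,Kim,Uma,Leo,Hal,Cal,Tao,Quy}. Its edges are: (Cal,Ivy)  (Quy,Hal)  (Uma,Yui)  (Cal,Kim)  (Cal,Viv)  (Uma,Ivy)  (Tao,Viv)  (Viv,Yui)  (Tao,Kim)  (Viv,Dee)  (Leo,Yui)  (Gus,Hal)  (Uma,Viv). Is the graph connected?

No

Component: {Gus, Hal, Quy}
Component: {Ivy, Yui, Dee, Viv, Kim, Uma, Leo, Cal, Tao}
There are 2 separate components, so the graph is not connected.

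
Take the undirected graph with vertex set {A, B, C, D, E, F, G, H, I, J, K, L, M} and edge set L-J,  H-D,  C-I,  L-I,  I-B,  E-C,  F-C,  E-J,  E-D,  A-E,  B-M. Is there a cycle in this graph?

Yes

|V| = 13, |E| = 11, number of components = 3.
Since 11 > 13 - 3, a cycle must exist; for instance E-C-I-L-J-E.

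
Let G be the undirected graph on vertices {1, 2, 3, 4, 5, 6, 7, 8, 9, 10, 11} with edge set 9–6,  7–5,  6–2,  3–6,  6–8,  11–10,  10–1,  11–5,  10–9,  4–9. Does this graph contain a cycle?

|V| = 11, |E| = 10, number of components = 1.
A forest on 11 vertices with 1 component has exactly 10 edges, which matches — so no cycle.

No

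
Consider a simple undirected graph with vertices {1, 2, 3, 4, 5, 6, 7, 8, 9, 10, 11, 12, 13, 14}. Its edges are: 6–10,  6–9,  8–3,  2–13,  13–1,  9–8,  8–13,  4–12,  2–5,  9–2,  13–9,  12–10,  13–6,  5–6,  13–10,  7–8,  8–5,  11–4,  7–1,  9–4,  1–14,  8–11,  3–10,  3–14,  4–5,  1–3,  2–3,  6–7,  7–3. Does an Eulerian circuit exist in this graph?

Degrees: 1:4, 2:4, 3:6, 4:4, 5:4, 6:5, 7:4, 8:6, 9:5, 10:4, 11:2, 12:2, 13:6, 14:2
6, 9 have odd degree; an Eulerian circuit needs every degree to be even, so none exists.

No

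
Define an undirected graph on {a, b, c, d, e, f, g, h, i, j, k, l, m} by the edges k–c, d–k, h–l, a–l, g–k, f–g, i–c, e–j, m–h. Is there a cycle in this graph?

The graph has 13 vertices, 9 edges, and 4 connected components.
Since 9 = 13 - 4, the graph is a forest and contains no cycle.

No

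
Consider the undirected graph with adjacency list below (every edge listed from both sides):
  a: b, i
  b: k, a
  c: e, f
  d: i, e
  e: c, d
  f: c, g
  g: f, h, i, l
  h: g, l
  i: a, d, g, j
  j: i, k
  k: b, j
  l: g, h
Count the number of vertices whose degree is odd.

0

Degrees: a:2, b:2, c:2, d:2, e:2, f:2, g:4, h:2, i:4, j:2, k:2, l:2
Odd-degree vertices: none.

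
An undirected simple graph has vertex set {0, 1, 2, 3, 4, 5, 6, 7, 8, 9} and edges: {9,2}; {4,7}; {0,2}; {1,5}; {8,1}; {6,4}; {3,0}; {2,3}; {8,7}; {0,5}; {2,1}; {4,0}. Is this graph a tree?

|V| = 10, |E| = 12.
A tree on 10 vertices has exactly 9 edges; this graph has 12, so it contains a cycle and is not a tree.

No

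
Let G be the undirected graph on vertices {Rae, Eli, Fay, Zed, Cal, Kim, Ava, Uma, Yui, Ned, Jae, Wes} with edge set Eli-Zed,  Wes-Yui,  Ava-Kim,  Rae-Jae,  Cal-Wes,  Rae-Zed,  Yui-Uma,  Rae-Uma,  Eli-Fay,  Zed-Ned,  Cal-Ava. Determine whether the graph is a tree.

Yes

|V| = 12, |E| = 11.
It is connected with exactly 11 edges, hence acyclic — it is a tree.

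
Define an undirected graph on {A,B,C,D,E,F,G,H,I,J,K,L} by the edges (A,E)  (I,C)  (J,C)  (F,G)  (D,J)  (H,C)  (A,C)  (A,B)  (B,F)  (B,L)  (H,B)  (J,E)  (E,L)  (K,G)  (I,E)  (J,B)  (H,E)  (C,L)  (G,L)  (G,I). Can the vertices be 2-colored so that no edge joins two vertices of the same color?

Color {B, C, D, E, G} black and {A, F, H, I, J, K, L} white. No edge joins two same-colored vertices, so the graph is bipartite.

Yes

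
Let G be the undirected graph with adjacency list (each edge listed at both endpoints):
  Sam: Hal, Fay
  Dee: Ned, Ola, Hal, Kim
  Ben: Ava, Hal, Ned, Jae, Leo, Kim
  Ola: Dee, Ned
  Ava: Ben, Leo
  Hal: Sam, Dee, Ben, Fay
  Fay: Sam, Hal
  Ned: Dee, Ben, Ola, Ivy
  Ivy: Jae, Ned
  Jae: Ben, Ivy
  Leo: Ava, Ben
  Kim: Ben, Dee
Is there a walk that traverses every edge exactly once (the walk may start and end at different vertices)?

Yes

Degrees: Sam:2, Dee:4, Ben:6, Ola:2, Ava:2, Hal:4, Fay:2, Ned:4, Ivy:2, Jae:2, Leo:2, Kim:2
Odd-degree vertices: none (0 total).
With 0 odd-degree vertices and all edges in one connected piece, an Eulerian trail exists.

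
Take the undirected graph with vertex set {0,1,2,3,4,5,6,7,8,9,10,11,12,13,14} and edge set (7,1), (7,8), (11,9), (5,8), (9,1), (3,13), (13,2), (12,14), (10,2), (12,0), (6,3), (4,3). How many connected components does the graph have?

3

Component: {0, 12, 14}
Component: {1, 5, 7, 8, 9, 11}
Component: {2, 3, 4, 6, 10, 13}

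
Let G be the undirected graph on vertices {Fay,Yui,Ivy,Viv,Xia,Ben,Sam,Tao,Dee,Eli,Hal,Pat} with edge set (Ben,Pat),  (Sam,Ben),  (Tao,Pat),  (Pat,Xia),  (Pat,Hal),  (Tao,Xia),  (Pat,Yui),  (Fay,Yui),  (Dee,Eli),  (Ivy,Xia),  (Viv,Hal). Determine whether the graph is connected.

No

Component: {Dee, Eli}
Component: {Fay, Yui, Ivy, Viv, Xia, Ben, Sam, Tao, Hal, Pat}
There are 2 separate components, so the graph is not connected.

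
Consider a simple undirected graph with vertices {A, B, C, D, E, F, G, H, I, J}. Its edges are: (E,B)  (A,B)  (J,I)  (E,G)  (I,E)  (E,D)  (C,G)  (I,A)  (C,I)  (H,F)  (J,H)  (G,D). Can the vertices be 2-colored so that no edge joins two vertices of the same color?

The cycle E-D-G-E has length 3, which is odd, so the graph is not bipartite.

No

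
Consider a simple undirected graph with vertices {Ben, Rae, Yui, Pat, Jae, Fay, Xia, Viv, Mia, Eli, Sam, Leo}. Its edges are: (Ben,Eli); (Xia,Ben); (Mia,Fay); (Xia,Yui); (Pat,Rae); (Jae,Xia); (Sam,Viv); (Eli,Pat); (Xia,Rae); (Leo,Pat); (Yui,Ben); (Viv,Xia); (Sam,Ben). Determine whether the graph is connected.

Component: {Fay, Mia}
Component: {Ben, Rae, Yui, Pat, Jae, Xia, Viv, Eli, Sam, Leo}
There are 2 separate components, so the graph is not connected.

No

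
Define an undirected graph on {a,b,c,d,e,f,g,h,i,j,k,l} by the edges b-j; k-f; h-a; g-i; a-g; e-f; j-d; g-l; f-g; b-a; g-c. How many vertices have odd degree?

Degrees: a:3, b:2, c:1, d:1, e:1, f:3, g:5, h:1, i:1, j:2, k:1, l:1
Odd-degree vertices: a, c, d, e, f, g, h, i, k, l.

10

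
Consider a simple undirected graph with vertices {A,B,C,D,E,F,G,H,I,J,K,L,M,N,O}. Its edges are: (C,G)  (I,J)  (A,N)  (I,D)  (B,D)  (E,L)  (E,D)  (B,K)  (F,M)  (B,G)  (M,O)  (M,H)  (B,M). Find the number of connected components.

2

Component: {A, N}
Component: {B, C, D, E, F, G, H, I, J, K, L, M, O}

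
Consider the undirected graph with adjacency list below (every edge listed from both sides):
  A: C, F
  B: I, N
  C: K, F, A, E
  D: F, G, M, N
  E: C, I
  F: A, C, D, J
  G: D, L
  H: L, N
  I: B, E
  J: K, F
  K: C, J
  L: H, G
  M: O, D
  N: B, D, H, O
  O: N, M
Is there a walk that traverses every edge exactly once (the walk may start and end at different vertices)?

Yes

Degrees: A:2, B:2, C:4, D:4, E:2, F:4, G:2, H:2, I:2, J:2, K:2, L:2, M:2, N:4, O:2
Odd-degree vertices: none (0 total).
The non-isolated vertices are connected and exactly 0 have odd degree, so an Eulerian trail exists.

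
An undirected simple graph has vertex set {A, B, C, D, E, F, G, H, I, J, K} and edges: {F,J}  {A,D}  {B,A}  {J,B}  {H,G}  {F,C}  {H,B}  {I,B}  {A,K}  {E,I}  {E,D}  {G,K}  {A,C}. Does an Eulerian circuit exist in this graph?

Degrees: A:4, B:4, C:2, D:2, E:2, F:2, G:2, H:2, I:2, J:2, K:2
Every vertex has even degree and the edges form a single connected piece, so an Eulerian circuit exists.

Yes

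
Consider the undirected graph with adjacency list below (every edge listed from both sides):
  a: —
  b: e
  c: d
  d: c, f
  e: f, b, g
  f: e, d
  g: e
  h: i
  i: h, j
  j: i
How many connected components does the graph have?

Component: {a}
Component: {h, i, j}
Component: {b, c, d, e, f, g}

3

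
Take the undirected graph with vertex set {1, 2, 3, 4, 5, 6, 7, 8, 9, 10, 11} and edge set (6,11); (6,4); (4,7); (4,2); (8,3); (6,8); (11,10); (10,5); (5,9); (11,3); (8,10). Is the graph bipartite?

Yes

A valid 2-coloring puts {1, 4, 5, 8, 11} on one side and {2, 3, 6, 7, 9, 10} on the other; every edge crosses between the two sides.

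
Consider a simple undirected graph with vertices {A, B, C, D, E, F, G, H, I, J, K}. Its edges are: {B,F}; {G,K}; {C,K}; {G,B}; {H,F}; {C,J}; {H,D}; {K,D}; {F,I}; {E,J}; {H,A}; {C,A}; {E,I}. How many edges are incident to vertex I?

2

Neighbors of I: E, F.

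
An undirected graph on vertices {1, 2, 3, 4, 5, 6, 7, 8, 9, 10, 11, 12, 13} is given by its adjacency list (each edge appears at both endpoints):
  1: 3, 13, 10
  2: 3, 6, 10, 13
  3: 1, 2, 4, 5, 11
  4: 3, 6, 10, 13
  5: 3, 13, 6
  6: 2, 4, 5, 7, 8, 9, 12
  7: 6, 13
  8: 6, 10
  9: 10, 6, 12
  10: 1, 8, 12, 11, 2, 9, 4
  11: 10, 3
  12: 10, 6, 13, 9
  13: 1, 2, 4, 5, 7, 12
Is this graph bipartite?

No

The cycle 12-9-10-12 has length 3, which is odd, so the graph is not bipartite.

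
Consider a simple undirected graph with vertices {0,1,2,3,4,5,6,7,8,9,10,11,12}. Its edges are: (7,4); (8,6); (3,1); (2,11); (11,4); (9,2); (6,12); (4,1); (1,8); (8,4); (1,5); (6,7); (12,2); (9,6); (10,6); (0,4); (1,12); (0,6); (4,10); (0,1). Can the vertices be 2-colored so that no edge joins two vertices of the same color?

The cycle 8-4-1-8 has length 3, which is odd, so the graph is not bipartite.

No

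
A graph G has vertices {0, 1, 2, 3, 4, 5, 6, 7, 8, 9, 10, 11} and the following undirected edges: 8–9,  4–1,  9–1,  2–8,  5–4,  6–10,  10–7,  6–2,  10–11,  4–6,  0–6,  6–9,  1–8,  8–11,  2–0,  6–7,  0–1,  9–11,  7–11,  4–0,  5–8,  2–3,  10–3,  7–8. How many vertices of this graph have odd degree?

0

Degrees: 0:4, 1:4, 2:4, 3:2, 4:4, 5:2, 6:6, 7:4, 8:6, 9:4, 10:4, 11:4
Odd-degree vertices: none.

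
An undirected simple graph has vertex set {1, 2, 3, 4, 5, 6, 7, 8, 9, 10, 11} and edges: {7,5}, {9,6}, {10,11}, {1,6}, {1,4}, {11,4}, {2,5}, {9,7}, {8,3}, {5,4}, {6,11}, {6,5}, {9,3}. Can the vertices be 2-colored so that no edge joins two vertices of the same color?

Partition the vertices as {2, 3, 4, 6, 7, 10} vs {1, 5, 8, 9, 11}. Each listed edge has one endpoint in each part, so the graph is bipartite.

Yes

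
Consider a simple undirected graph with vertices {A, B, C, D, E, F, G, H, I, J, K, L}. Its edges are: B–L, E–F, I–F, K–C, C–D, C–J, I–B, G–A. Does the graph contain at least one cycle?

The graph has 12 vertices, 8 edges, and 4 connected components.
Since 8 = 12 - 4, the graph is a forest and contains no cycle.

No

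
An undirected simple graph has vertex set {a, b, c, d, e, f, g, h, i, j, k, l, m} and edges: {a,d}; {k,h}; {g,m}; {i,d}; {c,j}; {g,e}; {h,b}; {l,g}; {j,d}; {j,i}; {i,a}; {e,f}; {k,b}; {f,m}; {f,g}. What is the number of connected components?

3

Component: {b, h, k}
Component: {a, c, d, i, j}
Component: {e, f, g, l, m}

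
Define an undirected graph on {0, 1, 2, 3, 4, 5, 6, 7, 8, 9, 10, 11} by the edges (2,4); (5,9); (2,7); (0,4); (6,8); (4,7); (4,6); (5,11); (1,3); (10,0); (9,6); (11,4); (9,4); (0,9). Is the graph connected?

Component: {1, 3}
Component: {0, 2, 4, 5, 6, 7, 8, 9, 10, 11}
No edge joins these 2 groups, so the graph is disconnected.

No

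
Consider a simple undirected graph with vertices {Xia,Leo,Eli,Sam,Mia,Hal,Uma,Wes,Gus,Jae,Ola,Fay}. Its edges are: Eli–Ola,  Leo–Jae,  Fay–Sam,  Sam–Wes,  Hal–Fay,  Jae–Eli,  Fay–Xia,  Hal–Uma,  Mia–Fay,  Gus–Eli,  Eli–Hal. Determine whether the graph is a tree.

Yes

The graph has 12 vertices and 11 edges.
It is connected with exactly 11 edges, hence acyclic — it is a tree.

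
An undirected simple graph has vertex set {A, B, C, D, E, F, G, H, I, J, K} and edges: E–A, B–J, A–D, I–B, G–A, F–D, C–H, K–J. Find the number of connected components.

Component: {C, H}
Component: {B, I, J, K}
Component: {A, D, E, F, G}

3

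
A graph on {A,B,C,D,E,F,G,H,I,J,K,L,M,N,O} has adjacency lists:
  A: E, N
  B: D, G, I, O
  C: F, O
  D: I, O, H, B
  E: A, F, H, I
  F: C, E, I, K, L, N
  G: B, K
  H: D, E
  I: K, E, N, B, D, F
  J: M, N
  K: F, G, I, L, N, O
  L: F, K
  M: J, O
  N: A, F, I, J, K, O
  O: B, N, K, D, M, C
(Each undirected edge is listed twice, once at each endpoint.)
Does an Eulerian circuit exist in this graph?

Yes

Degrees: A:2, B:4, C:2, D:4, E:4, F:6, G:2, H:2, I:6, J:2, K:6, L:2, M:2, N:6, O:6
All degrees are even and the non-isolated vertices are connected — an Eulerian circuit exists.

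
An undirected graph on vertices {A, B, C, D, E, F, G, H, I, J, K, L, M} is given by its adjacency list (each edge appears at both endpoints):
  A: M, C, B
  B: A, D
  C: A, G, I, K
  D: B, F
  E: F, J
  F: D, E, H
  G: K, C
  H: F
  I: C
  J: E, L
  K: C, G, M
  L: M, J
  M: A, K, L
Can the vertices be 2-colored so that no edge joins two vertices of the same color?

No

The cycle K-G-C-K has length 3, which is odd, so the graph is not bipartite.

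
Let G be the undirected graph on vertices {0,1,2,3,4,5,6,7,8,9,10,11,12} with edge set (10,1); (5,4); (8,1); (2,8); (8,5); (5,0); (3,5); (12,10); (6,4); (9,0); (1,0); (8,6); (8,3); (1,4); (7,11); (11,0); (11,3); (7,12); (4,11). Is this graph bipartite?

The cycle 5-3-8-5 has length 3, which is odd, so the graph is not bipartite.

No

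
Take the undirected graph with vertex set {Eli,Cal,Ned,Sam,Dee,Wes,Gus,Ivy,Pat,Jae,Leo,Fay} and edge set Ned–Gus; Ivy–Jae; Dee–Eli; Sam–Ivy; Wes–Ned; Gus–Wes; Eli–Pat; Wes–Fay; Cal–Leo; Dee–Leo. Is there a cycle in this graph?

Yes

|V| = 12, |E| = 10, number of components = 3.
One cycle is Ned-Wes-Gus-Ned.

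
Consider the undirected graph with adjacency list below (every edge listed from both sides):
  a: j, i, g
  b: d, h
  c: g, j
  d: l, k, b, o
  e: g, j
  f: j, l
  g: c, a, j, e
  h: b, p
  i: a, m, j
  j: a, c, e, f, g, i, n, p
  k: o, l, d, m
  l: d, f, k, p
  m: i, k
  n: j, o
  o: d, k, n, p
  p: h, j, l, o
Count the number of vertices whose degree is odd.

2

Degrees: a:3, b:2, c:2, d:4, e:2, f:2, g:4, h:2, i:3, j:8, k:4, l:4, m:2, n:2, o:4, p:4
Odd-degree vertices: a, i.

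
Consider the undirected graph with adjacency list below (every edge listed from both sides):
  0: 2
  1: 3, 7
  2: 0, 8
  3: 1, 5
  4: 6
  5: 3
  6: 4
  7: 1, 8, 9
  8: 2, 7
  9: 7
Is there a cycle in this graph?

The graph has 10 vertices, 8 edges, and 2 connected components.
A forest on 10 vertices with 2 components has exactly 8 edges, which matches — so no cycle.

No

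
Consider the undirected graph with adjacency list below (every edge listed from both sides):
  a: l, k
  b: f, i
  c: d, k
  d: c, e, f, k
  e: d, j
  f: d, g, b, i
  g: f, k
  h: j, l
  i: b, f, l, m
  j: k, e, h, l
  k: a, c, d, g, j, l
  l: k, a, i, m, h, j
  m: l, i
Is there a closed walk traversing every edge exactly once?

Degrees: a:2, b:2, c:2, d:4, e:2, f:4, g:2, h:2, i:4, j:4, k:6, l:6, m:2
All degrees are even and the non-isolated vertices are connected — an Eulerian circuit exists.

Yes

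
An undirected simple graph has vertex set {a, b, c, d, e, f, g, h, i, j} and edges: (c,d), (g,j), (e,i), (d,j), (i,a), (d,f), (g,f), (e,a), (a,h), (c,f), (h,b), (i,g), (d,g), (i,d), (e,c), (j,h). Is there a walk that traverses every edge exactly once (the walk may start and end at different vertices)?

Degrees: a:3, b:1, c:3, d:5, e:3, f:3, g:4, h:3, i:4, j:3
Odd-degree vertices: a, b, c, d, e, f, h, j (8 total).
An Eulerian trail requires 0 or 2 odd-degree vertices; here there are 8.

No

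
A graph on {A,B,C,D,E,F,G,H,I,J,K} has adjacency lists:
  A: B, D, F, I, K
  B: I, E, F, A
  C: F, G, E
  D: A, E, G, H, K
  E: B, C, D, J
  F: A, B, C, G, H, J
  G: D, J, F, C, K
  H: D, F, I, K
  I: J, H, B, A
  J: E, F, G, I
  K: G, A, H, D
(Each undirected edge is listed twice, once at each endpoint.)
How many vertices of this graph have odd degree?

4

Degrees: A:5, B:4, C:3, D:5, E:4, F:6, G:5, H:4, I:4, J:4, K:4
Odd-degree vertices: A, C, D, G.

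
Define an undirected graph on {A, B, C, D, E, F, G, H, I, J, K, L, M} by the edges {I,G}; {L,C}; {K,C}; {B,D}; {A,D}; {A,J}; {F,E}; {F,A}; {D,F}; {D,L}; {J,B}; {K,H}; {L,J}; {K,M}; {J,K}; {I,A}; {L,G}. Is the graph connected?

A breadth-first search from A visits A, J, I, F, D, L, K, B, G, E, C, M, H — all 13 vertices — so the graph is connected.

Yes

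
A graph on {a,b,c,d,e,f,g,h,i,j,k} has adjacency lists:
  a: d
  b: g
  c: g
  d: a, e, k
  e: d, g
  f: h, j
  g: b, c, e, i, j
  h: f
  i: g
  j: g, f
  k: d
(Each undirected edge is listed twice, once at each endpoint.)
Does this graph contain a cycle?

No

|V| = 11, |E| = 10, number of components = 1.
A forest on 11 vertices with 1 component has exactly 10 edges, which matches — so no cycle.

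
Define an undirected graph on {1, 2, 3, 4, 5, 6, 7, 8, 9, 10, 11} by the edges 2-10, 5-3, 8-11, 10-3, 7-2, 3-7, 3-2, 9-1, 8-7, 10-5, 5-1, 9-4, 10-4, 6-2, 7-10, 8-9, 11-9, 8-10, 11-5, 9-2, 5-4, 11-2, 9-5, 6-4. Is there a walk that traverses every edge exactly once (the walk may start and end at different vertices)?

Yes

Degrees: 1:2, 2:6, 3:4, 4:4, 5:6, 6:2, 7:4, 8:4, 9:6, 10:6, 11:4
Odd-degree vertices: none (0 total).
With 0 odd-degree vertices and all edges in one connected piece, an Eulerian trail exists.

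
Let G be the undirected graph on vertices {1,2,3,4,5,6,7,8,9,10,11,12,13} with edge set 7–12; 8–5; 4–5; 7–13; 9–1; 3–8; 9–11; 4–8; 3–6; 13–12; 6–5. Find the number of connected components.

Component: {2}
Component: {10}
Component: {1, 9, 11}
Component: {7, 12, 13}
Component: {3, 4, 5, 6, 8}

5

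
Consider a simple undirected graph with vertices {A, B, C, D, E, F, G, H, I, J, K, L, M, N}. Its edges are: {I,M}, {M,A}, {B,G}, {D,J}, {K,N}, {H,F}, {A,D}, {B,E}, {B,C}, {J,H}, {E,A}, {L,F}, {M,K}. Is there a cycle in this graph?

|V| = 14, |E| = 13, number of components = 1.
Since 13 = 14 - 1, the graph is a forest and contains no cycle.

No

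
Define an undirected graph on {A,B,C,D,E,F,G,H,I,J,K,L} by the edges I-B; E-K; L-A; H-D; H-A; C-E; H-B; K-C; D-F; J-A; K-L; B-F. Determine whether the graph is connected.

No

Component: {G}
Component: {A, B, C, D, E, F, H, I, J, K, L}
No edge joins these 2 groups, so the graph is disconnected.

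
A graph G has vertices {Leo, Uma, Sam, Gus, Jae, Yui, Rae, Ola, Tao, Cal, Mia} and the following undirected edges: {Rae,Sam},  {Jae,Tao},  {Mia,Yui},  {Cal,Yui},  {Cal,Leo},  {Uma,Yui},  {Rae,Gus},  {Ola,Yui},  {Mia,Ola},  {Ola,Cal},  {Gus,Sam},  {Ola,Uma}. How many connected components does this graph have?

3

Component: {Jae, Tao}
Component: {Sam, Gus, Rae}
Component: {Leo, Uma, Yui, Ola, Cal, Mia}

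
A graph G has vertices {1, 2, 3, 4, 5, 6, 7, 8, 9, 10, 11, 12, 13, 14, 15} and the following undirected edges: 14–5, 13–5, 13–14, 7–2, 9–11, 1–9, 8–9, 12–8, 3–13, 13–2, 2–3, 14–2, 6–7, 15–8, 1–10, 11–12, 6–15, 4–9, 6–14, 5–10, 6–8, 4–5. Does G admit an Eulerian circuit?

Degrees: 1:2, 2:4, 3:2, 4:2, 5:4, 6:4, 7:2, 8:4, 9:4, 10:2, 11:2, 12:2, 13:4, 14:4, 15:2
All degrees are even and the non-isolated vertices are connected — an Eulerian circuit exists.

Yes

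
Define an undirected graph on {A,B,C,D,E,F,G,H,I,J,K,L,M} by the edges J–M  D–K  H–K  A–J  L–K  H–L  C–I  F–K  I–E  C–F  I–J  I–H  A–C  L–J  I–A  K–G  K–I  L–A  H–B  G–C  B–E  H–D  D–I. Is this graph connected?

Yes

A breadth-first search from A visits A, I, J, L, C, D, E, H, K, M, G, F, B — all 13 vertices — so the graph is connected.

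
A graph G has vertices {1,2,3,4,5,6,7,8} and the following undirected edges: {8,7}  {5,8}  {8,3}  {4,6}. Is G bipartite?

Yes

A valid 2-coloring puts {1, 2, 6, 8} on one side and {3, 4, 5, 7} on the other; every edge crosses between the two sides.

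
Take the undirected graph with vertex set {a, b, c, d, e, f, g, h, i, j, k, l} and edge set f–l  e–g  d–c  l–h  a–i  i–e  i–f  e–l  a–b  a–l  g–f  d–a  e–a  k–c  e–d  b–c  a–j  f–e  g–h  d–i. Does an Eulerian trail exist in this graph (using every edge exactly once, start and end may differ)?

Degrees: a:6, b:2, c:3, d:4, e:6, f:4, g:3, h:2, i:4, j:1, k:1, l:4
Odd-degree vertices: c, g, j, k (4 total).
An Eulerian trail requires 0 or 2 odd-degree vertices; here there are 4.

No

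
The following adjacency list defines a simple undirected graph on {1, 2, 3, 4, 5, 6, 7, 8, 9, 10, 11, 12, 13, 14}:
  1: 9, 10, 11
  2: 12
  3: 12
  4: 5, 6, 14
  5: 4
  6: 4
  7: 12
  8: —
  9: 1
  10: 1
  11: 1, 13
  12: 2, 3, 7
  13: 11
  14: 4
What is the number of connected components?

4

Component: {8}
Component: {2, 3, 7, 12}
Component: {4, 5, 6, 14}
Component: {1, 9, 10, 11, 13}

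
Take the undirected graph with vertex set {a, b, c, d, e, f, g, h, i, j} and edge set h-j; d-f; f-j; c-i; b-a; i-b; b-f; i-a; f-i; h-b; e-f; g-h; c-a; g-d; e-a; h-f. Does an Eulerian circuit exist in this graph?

Degrees: a:4, b:4, c:2, d:2, e:2, f:6, g:2, h:4, i:4, j:2
All degrees are even and the non-isolated vertices are connected — an Eulerian circuit exists.

Yes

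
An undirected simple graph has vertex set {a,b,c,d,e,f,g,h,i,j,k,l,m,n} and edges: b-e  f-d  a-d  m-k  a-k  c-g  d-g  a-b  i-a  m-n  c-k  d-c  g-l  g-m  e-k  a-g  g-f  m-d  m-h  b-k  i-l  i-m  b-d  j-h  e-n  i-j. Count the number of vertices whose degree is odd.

4

Degrees: a:5, b:4, c:3, d:6, e:3, f:2, g:6, h:2, i:4, j:2, k:5, l:2, m:6, n:2
Odd-degree vertices: a, c, e, k.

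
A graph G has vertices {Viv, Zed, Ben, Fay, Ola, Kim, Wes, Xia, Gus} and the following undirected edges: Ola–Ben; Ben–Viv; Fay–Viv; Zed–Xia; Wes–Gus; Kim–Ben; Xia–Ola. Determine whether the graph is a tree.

No

|V| = 9, |E| = 7.
It splits into 2 components, so it cannot be a tree.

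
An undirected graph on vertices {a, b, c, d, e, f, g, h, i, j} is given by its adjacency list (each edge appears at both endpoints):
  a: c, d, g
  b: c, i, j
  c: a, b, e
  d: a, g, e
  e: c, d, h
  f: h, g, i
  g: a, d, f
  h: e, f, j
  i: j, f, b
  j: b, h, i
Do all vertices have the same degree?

Degrees: a:3, b:3, c:3, d:3, e:3, f:3, g:3, h:3, i:3, j:3
Every vertex has degree 3, so the graph is 3-regular.

Yes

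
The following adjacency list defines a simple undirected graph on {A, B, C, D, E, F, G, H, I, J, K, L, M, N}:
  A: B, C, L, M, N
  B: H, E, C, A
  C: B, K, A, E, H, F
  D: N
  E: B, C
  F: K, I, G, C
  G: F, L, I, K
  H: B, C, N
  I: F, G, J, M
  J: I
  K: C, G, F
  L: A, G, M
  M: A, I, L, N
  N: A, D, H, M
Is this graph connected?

A breadth-first search from A visits A, L, C, N, M, B, G, H, K, F, E, D, I, J — all 14 vertices — so the graph is connected.

Yes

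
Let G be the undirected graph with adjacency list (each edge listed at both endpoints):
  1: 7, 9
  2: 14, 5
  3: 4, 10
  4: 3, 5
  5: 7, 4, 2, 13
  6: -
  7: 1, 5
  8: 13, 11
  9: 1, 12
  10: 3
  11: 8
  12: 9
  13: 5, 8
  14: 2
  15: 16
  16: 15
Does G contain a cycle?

The graph has 16 vertices, 13 edges, and 3 connected components.
A forest on 16 vertices with 3 components has exactly 13 edges, which matches — so no cycle.

No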